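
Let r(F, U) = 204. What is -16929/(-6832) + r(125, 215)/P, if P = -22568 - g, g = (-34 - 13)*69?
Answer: 325759197/132028400 ≈ 2.4673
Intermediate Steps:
g = -3243 (g = -47*69 = -3243)
P = -19325 (P = -22568 - 1*(-3243) = -22568 + 3243 = -19325)
-16929/(-6832) + r(125, 215)/P = -16929/(-6832) + 204/(-19325) = -16929*(-1/6832) + 204*(-1/19325) = 16929/6832 - 204/19325 = 325759197/132028400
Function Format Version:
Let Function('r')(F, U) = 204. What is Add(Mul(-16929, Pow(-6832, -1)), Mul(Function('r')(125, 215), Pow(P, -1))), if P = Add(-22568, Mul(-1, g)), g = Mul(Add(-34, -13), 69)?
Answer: Rational(325759197, 132028400) ≈ 2.4673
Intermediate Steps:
g = -3243 (g = Mul(-47, 69) = -3243)
P = -19325 (P = Add(-22568, Mul(-1, -3243)) = Add(-22568, 3243) = -19325)
Add(Mul(-16929, Pow(-6832, -1)), Mul(Function('r')(125, 215), Pow(P, -1))) = Add(Mul(-16929, Pow(-6832, -1)), Mul(204, Pow(-19325, -1))) = Add(Mul(-16929, Rational(-1, 6832)), Mul(204, Rational(-1, 19325))) = Add(Rational(16929, 6832), Rational(-204, 19325)) = Rational(325759197, 132028400)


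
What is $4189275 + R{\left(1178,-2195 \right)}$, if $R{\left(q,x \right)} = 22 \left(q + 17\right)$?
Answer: $4215565$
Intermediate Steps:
$R{\left(q,x \right)} = 374 + 22 q$ ($R{\left(q,x \right)} = 22 \left(17 + q\right) = 374 + 22 q$)
$4189275 + R{\left(1178,-2195 \right)} = 4189275 + \left(374 + 22 \cdot 1178\right) = 4189275 + \left(374 + 25916\right) = 4189275 + 26290 = 4215565$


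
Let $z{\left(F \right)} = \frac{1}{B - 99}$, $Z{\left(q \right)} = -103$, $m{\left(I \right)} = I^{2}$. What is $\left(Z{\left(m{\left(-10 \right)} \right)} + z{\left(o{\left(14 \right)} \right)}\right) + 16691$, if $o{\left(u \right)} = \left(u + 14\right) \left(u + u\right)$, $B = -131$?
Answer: $\frac{3815239}{230} \approx 16588.0$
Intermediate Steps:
$o{\left(u \right)} = 2 u \left(14 + u\right)$ ($o{\left(u \right)} = \left(14 + u\right) 2 u = 2 u \left(14 + u\right)$)
$z{\left(F \right)} = - \frac{1}{230}$ ($z{\left(F \right)} = \frac{1}{-131 - 99} = \frac{1}{-230} = - \frac{1}{230}$)
$\left(Z{\left(m{\left(-10 \right)} \right)} + z{\left(o{\left(14 \right)} \right)}\right) + 16691 = \left(-103 - \frac{1}{230}\right) + 16691 = - \frac{23691}{230} + 16691 = \frac{3815239}{230}$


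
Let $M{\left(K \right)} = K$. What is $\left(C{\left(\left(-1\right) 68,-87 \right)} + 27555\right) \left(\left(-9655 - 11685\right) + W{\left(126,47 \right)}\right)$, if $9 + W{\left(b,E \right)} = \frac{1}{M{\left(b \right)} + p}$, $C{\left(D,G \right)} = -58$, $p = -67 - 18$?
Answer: $- \frac{24068344076}{41} \approx -5.8703 \cdot 10^{8}$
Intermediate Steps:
$p = -85$ ($p = -67 - 18 = -85$)
$W{\left(b,E \right)} = -9 + \frac{1}{-85 + b}$ ($W{\left(b,E \right)} = -9 + \frac{1}{b - 85} = -9 + \frac{1}{-85 + b}$)
$\left(C{\left(\left(-1\right) 68,-87 \right)} + 27555\right) \left(\left(-9655 - 11685\right) + W{\left(126,47 \right)}\right) = \left(-58 + 27555\right) \left(\left(-9655 - 11685\right) + \frac{766 - 1134}{-85 + 126}\right) = 27497 \left(\left(-9655 - 11685\right) + \frac{766 - 1134}{41}\right) = 27497 \left(-21340 + \frac{1}{41} \left(-368\right)\right) = 27497 \left(-21340 - \frac{368}{41}\right) = 27497 \left(- \frac{875308}{41}\right) = - \frac{24068344076}{41}$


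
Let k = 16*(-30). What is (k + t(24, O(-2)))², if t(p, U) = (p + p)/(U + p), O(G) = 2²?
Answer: 11209104/49 ≈ 2.2876e+5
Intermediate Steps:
O(G) = 4
t(p, U) = 2*p/(U + p) (t(p, U) = (2*p)/(U + p) = 2*p/(U + p))
k = -480
(k + t(24, O(-2)))² = (-480 + 2*24/(4 + 24))² = (-480 + 2*24/28)² = (-480 + 2*24*(1/28))² = (-480 + 12/7)² = (-3348/7)² = 11209104/49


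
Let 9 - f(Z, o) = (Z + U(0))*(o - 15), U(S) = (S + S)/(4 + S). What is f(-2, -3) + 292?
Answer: 265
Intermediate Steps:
U(S) = 2*S/(4 + S) (U(S) = (2*S)/(4 + S) = 2*S/(4 + S))
f(Z, o) = 9 - Z*(-15 + o) (f(Z, o) = 9 - (Z + 2*0/(4 + 0))*(o - 15) = 9 - (Z + 2*0/4)*(-15 + o) = 9 - (Z + 2*0*(1/4))*(-15 + o) = 9 - (Z + 0)*(-15 + o) = 9 - Z*(-15 + o))
f(-2, -3) + 292 = (9 + 15*(-2) - 1*(-2)*(-3)) + 292 = (9 - 30 - 6) + 292 = -27 + 292 = 265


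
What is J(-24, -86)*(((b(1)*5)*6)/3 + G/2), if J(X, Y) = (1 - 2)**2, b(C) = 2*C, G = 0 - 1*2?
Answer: 19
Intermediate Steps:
G = -2 (G = 0 - 2 = -2)
J(X, Y) = 1 (J(X, Y) = (-1)**2 = 1)
J(-24, -86)*(((b(1)*5)*6)/3 + G/2) = 1*((((2*1)*5)*6)/3 - 2/2) = 1*(((2*5)*6)*(1/3) - 2*1/2) = 1*((10*6)*(1/3) - 1) = 1*(60*(1/3) - 1) = 1*(20 - 1) = 1*19 = 19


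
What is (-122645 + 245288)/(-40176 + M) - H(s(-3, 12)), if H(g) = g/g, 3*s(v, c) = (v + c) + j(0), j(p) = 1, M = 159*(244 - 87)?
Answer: -45952/5071 ≈ -9.0617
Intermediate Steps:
M = 24963 (M = 159*157 = 24963)
s(v, c) = ⅓ + c/3 + v/3 (s(v, c) = ((v + c) + 1)/3 = ((c + v) + 1)/3 = (1 + c + v)/3 = ⅓ + c/3 + v/3)
H(g) = 1
(-122645 + 245288)/(-40176 + M) - H(s(-3, 12)) = (-122645 + 245288)/(-40176 + 24963) - 1*1 = 122643/(-15213) - 1 = 122643*(-1/15213) - 1 = -40881/5071 - 1 = -45952/5071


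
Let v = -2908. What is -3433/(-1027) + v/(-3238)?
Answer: 7051285/1662713 ≈ 4.2408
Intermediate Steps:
-3433/(-1027) + v/(-3238) = -3433/(-1027) - 2908/(-3238) = -3433*(-1/1027) - 2908*(-1/3238) = 3433/1027 + 1454/1619 = 7051285/1662713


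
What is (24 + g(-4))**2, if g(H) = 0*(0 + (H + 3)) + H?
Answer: 400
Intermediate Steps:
g(H) = H (g(H) = 0*(0 + (3 + H)) + H = 0*(3 + H) + H = 0 + H = H)
(24 + g(-4))**2 = (24 - 4)**2 = 20**2 = 400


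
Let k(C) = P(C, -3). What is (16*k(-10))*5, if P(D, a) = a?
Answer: -240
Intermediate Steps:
k(C) = -3
(16*k(-10))*5 = (16*(-3))*5 = -48*5 = -240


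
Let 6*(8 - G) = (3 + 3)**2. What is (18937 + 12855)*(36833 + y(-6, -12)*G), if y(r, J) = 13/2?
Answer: 1171408032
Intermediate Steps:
G = 2 (G = 8 - (3 + 3)**2/6 = 8 - 1/6*6**2 = 8 - 1/6*36 = 8 - 6 = 2)
y(r, J) = 13/2 (y(r, J) = 13*(1/2) = 13/2)
(18937 + 12855)*(36833 + y(-6, -12)*G) = (18937 + 12855)*(36833 + (13/2)*2) = 31792*(36833 + 13) = 31792*36846 = 1171408032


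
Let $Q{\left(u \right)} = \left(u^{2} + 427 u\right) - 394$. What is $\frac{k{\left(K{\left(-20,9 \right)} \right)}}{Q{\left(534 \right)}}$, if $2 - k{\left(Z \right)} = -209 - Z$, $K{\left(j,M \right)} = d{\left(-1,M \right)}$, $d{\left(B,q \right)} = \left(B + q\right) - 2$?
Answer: $\frac{217}{512780} \approx 0.00042318$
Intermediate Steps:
$d{\left(B,q \right)} = -2 + B + q$
$K{\left(j,M \right)} = -3 + M$ ($K{\left(j,M \right)} = -2 - 1 + M = -3 + M$)
$k{\left(Z \right)} = 211 + Z$ ($k{\left(Z \right)} = 2 - \left(-209 - Z\right) = 2 + \left(209 + Z\right) = 211 + Z$)
$Q{\left(u \right)} = -394 + u^{2} + 427 u$
$\frac{k{\left(K{\left(-20,9 \right)} \right)}}{Q{\left(534 \right)}} = \frac{211 + \left(-3 + 9\right)}{-394 + 534^{2} + 427 \cdot 534} = \frac{211 + 6}{-394 + 285156 + 228018} = \frac{217}{512780}$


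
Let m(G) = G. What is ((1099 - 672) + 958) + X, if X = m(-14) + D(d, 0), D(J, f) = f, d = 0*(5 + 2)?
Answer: 1371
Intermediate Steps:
d = 0 (d = 0*7 = 0)
X = -14 (X = -14 + 0 = -14)
((1099 - 672) + 958) + X = ((1099 - 672) + 958) - 14 = (427 + 958) - 14 = 1385 - 14 = 1371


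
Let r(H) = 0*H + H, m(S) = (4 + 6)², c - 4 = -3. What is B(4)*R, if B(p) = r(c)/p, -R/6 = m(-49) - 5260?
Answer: 7740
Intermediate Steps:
c = 1 (c = 4 - 3 = 1)
m(S) = 100 (m(S) = 10² = 100)
R = 30960 (R = -6*(100 - 5260) = -6*(-5160) = 30960)
r(H) = H (r(H) = 0 + H = H)
B(p) = 1/p
B(4)*R = 30960/4 = (¼)*30960 = 7740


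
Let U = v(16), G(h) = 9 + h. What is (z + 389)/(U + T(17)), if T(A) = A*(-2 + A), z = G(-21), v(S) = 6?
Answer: 13/9 ≈ 1.4444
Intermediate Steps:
z = -12 (z = 9 - 21 = -12)
U = 6
(z + 389)/(U + T(17)) = (-12 + 389)/(6 + 17*(-2 + 17)) = 377/(6 + 17*15) = 377/(6 + 255) = 377/261 = 377*(1/261) = 13/9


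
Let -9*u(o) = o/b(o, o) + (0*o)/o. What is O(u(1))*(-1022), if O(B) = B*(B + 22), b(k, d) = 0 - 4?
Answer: -405223/648 ≈ -625.34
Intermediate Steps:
b(k, d) = -4
u(o) = o/36 (u(o) = -(o/(-4) + (0*o)/o)/9 = -(o*(-1/4) + 0/o)/9 = -(-o/4 + 0)/9 = -(-1)*o/36 = o/36)
O(B) = B*(22 + B)
O(u(1))*(-1022) = (((1/36)*1)*(22 + (1/36)*1))*(-1022) = ((22 + 1/36)/36)*(-1022) = ((1/36)*(793/36))*(-1022) = (793/1296)*(-1022) = -405223/648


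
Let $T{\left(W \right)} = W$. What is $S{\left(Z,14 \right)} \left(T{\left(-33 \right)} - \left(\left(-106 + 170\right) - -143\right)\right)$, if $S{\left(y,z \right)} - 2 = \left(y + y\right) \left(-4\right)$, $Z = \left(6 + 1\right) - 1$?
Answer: $11040$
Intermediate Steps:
$Z = 6$ ($Z = 7 - 1 = 6$)
$S{\left(y,z \right)} = 2 - 8 y$ ($S{\left(y,z \right)} = 2 + \left(y + y\right) \left(-4\right) = 2 + 2 y \left(-4\right) = 2 - 8 y$)
$S{\left(Z,14 \right)} \left(T{\left(-33 \right)} - \left(\left(-106 + 170\right) - -143\right)\right) = \left(2 - 48\right) \left(-33 - \left(\left(-106 + 170\right) - -143\right)\right) = \left(2 - 48\right) \left(-33 - \left(64 + 143\right)\right) = - 46 \left(-33 - 207\right) = \left(-46\right) \left(-240\right) = 11040$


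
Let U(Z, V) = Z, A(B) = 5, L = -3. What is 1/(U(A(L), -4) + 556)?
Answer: 1/561 ≈ 0.0017825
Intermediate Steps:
1/(U(A(L), -4) + 556) = 1/(5 + 556) = 1/561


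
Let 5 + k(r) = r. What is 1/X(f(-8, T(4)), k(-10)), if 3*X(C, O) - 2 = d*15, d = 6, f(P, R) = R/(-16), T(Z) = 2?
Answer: 3/92 ≈ 0.032609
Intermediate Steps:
f(P, R) = -R/16 (f(P, R) = R*(-1/16) = -R/16)
k(r) = -5 + r
X(C, O) = 92/3 (X(C, O) = ⅔ + (6*15)/3 = ⅔ + (⅓)*90 = ⅔ + 30 = 92/3)
1/X(f(-8, T(4)), k(-10)) = 1/(92/3) = 3/92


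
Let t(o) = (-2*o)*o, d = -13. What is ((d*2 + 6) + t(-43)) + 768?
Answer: -2950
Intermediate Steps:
t(o) = -2*o²
((d*2 + 6) + t(-43)) + 768 = ((-13*2 + 6) - 2*(-43)²) + 768 = ((-26 + 6) - 2*1849) + 768 = (-20 - 3698) + 768 = -3718 + 768 = -2950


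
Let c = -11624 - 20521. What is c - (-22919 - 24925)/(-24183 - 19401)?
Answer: -116754627/3632 ≈ -32146.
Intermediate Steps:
c = -32145
c - (-22919 - 24925)/(-24183 - 19401) = -32145 - (-22919 - 24925)/(-24183 - 19401) = -32145 - (-47844)/(-43584) = -32145 - (-47844)*(-1)/43584 = -32145 - 1*3987/3632 = -32145 - 3987/3632 = -116754627/3632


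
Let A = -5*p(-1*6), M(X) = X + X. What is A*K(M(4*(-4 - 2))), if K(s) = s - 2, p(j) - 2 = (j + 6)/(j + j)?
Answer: 500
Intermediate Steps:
p(j) = 2 + (6 + j)/(2*j) (p(j) = 2 + (j + 6)/(j + j) = 2 + (6 + j)/((2*j)) = 2 + (6 + j)*(1/(2*j)) = 2 + (6 + j)/(2*j))
M(X) = 2*X
K(s) = -2 + s
A = -10 (A = -5*(5/2 + 3/((-1*6))) = -5*(5/2 + 3/(-6)) = -5*(5/2 + 3*(-⅙)) = -5*(5/2 - ½) = -5*2 = -10)
A*K(M(4*(-4 - 2))) = -10*(-2 + 2*(4*(-4 - 2))) = -10*(-2 + 2*(4*(-6))) = -10*(-2 + 2*(-24)) = -10*(-2 - 48) = -10*(-50) = 500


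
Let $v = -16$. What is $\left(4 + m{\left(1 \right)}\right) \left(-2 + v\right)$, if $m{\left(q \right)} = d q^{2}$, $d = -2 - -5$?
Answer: $-126$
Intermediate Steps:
$d = 3$ ($d = -2 + 5 = 3$)
$m{\left(q \right)} = 3 q^{2}$
$\left(4 + m{\left(1 \right)}\right) \left(-2 + v\right) = \left(4 + 3 \cdot 1^{2}\right) \left(-2 - 16\right) = \left(4 + 3 \cdot 1\right) \left(-18\right) = \left(4 + 3\right) \left(-18\right) = 7 \left(-18\right) = -126$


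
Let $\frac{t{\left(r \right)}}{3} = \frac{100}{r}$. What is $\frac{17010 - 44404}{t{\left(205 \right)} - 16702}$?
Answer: $\frac{561577}{342361} \approx 1.6403$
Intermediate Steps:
$t{\left(r \right)} = \frac{300}{r}$ ($t{\left(r \right)} = 3 \frac{100}{r} = \frac{300}{r}$)
$\frac{17010 - 44404}{t{\left(205 \right)} - 16702} = \frac{17010 - 44404}{\frac{300}{205} - 16702} = - \frac{27394}{300 \cdot \frac{1}{205} - 16702} = - \frac{27394}{\frac{60}{41} - 16702} = - \frac{27394}{- \frac{684722}{41}} = \left(-27394\right) \left(- \frac{41}{684722}\right) = \frac{561577}{342361}$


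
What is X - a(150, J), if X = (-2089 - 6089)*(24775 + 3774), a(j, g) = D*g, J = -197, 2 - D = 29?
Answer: -233479041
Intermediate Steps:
D = -27 (D = 2 - 1*29 = 2 - 29 = -27)
a(j, g) = -27*g
X = -233473722 (X = -8178*28549 = -233473722)
X - a(150, J) = -233473722 - (-27)*(-197) = -233473722 - 1*5319 = -233473722 - 5319 = -233479041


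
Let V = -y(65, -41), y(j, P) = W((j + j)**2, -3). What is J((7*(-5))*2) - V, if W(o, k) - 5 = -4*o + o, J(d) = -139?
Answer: -50834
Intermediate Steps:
W(o, k) = 5 - 3*o (W(o, k) = 5 + (-4*o + o) = 5 - 3*o)
y(j, P) = 5 - 12*j**2 (y(j, P) = 5 - 3*(j + j)**2 = 5 - 3*4*j**2 = 5 - 12*j**2)
V = 50695 (V = -(5 - 12*65**2) = -(5 - 12*4225) = -(5 - 50700) = -1*(-50695) = 50695)
J((7*(-5))*2) - V = -139 - 1*50695 = -139 - 50695 = -50834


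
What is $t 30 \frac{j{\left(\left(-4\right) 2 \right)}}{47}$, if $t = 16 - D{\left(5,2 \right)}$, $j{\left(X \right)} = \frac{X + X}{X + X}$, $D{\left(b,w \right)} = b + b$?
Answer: $\frac{180}{47} \approx 3.8298$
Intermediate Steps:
$D{\left(b,w \right)} = 2 b$
$j{\left(X \right)} = 1$ ($j{\left(X \right)} = \frac{2 X}{2 X} = 2 X \frac{1}{2 X} = 1$)
$t = 6$ ($t = 16 - 2 \cdot 5 = 16 - 10 = 6$)
$t 30 \frac{j{\left(\left(-4\right) 2 \right)}}{47} = 6 \cdot 30 \cdot 1 \cdot \frac{1}{47} = 180 \cdot 1 \cdot \frac{1}{47} = 180 \cdot \frac{1}{47} = \frac{180}{47}$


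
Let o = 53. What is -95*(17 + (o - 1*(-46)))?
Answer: -11020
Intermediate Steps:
-95*(17 + (o - 1*(-46))) = -95*(17 + (53 - 1*(-46))) = -95*(17 + (53 + 46)) = -95*(17 + 99) = -95*116 = -11020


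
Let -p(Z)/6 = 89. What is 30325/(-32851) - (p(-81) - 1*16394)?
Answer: 556071403/32851 ≈ 16927.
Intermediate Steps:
p(Z) = -534 (p(Z) = -6*89 = -534)
30325/(-32851) - (p(-81) - 1*16394) = 30325/(-32851) - (-534 - 1*16394) = 30325*(-1/32851) - (-534 - 16394) = -30325/32851 - 1*(-16928) = -30325/32851 + 16928 = 556071403/32851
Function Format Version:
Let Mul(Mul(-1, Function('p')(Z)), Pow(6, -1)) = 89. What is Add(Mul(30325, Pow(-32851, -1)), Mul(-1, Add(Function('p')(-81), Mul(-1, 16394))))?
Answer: Rational(556071403, 32851) ≈ 16927.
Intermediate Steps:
Function('p')(Z) = -534 (Function('p')(Z) = Mul(-6, 89) = -534)
Add(Mul(30325, Pow(-32851, -1)), Mul(-1, Add(Function('p')(-81), Mul(-1, 16394)))) = Add(Mul(30325, Pow(-32851, -1)), Mul(-1, Add(-534, Mul(-1, 16394)))) = Add(Mul(30325, Rational(-1, 32851)), Mul(-1, Add(-534, -16394))) = Add(Rational(-30325, 32851), Mul(-1, -16928)) = Add(Rational(-30325, 32851), 16928) = Rational(556071403, 32851)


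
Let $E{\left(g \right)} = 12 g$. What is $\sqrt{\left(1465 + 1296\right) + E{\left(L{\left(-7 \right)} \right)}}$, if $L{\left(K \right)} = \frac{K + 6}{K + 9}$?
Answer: $\sqrt{2755} \approx 52.488$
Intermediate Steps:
$L{\left(K \right)} = \frac{6 + K}{9 + K}$
$\sqrt{\left(1465 + 1296\right) + E{\left(L{\left(-7 \right)} \right)}} = \sqrt{\left(1465 + 1296\right) + 12 \frac{6 - 7}{9 - 7}} = \sqrt{2761 + 12 \cdot \frac{1}{2} \left(-1\right)} = \sqrt{2761 + 12 \left(- \frac{1}{2}\right)} = \sqrt{2761 - 6} = \sqrt{2755}$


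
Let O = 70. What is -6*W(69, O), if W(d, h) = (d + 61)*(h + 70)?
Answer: -109200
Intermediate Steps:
W(d, h) = (61 + d)*(70 + h)
-6*W(69, O) = -6*(4270 + 61*70 + 70*69 + 69*70) = -6*(4270 + 4270 + 4830 + 4830) = -6*18200 = -109200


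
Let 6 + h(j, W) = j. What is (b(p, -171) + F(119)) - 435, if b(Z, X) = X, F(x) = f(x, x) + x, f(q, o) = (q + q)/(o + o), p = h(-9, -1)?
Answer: -486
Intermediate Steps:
h(j, W) = -6 + j
p = -15 (p = -6 - 9 = -15)
f(q, o) = q/o (f(q, o) = (2*q)/((2*o)) = (2*q)*(1/(2*o)) = q/o)
F(x) = 1 + x (F(x) = x/x + x = 1 + x)
(b(p, -171) + F(119)) - 435 = (-171 + (1 + 119)) - 435 = (-171 + 120) - 435 = -51 - 435 = -486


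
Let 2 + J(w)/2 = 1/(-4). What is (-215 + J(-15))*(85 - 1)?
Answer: -18438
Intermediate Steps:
J(w) = -9/2 (J(w) = -4 + 2/(-4) = -4 + 2*(-1/4) = -4 - 1/2 = -9/2)
(-215 + J(-15))*(85 - 1) = (-215 - 9/2)*(85 - 1) = -439/2*84 = -18438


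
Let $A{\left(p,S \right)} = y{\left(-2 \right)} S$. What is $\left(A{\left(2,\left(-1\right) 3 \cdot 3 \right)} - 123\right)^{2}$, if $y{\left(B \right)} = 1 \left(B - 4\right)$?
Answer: $4761$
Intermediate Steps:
$y{\left(B \right)} = -4 + B$ ($y{\left(B \right)} = 1 \left(-4 + B\right) = -4 + B$)
$A{\left(p,S \right)} = - 6 S$ ($A{\left(p,S \right)} = \left(-4 - 2\right) S = - 6 S$)
$\left(A{\left(2,\left(-1\right) 3 \cdot 3 \right)} - 123\right)^{2} = \left(- 6 \left(-1\right) 3 \cdot 3 - 123\right)^{2} = \left(- 6 \left(\left(-3\right) 3\right) - 123\right)^{2} = \left(\left(-6\right) \left(-9\right) - 123\right)^{2} = \left(54 - 123\right)^{2} = \left(-69\right)^{2} = 4761$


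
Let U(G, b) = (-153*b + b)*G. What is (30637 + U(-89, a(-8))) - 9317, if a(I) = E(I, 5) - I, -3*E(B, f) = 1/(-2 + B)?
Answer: 1949924/15 ≈ 1.2999e+5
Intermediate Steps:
E(B, f) = -1/(3*(-2 + B))
a(I) = -I - 1/(-6 + 3*I) (a(I) = -1/(-6 + 3*I) - I = -I - 1/(-6 + 3*I))
U(G, b) = -152*G*b (U(G, b) = (-152*b)*G = -152*G*b)
(30637 + U(-89, a(-8))) - 9317 = (30637 - 152*(-89)*(-1/3 - 1*(-8)*(-2 - 8))/(-2 - 8)) - 9317 = (30637 - 152*(-89)*(-1/3 - 1*(-8)*(-10))/(-10)) - 9317 = (30637 - 152*(-89)*(-(-1/3 - 80)/10)) - 9317 = (30637 - 152*(-89)*(-1/10*(-241/3))) - 9317 = (30637 - 152*(-89)*241/30) - 9317 = (30637 + 1630124/15) - 9317 = 2089679/15 - 9317 = 1949924/15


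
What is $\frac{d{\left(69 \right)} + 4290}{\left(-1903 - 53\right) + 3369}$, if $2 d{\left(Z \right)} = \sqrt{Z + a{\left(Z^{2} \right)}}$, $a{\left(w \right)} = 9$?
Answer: $\frac{1430}{471} + \frac{\sqrt{78}}{2826} \approx 3.0392$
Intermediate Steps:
$d{\left(Z \right)} = \frac{\sqrt{9 + Z}}{2}$ ($d{\left(Z \right)} = \frac{\sqrt{Z + 9}}{2} = \frac{\sqrt{9 + Z}}{2}$)
$\frac{d{\left(69 \right)} + 4290}{\left(-1903 - 53\right) + 3369} = \frac{\frac{\sqrt{9 + 69}}{2} + 4290}{\left(-1903 - 53\right) + 3369} = \frac{\frac{\sqrt{78}}{2} + 4290}{\left(-1903 - 53\right) + 3369} = \frac{4290 + \frac{\sqrt{78}}{2}}{-1956 + 3369} = \frac{4290 + \frac{\sqrt{78}}{2}}{1413} = \left(4290 + \frac{\sqrt{78}}{2}\right) \frac{1}{1413} = \frac{1430}{471} + \frac{\sqrt{78}}{2826}$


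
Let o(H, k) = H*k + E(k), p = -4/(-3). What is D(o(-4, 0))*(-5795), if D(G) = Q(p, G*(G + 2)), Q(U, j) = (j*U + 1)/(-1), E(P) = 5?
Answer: 828685/3 ≈ 2.7623e+5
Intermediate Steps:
p = 4/3 (p = -4*(-1/3) = 4/3 ≈ 1.3333)
o(H, k) = 5 + H*k (o(H, k) = H*k + 5 = 5 + H*k)
Q(U, j) = -1 - U*j (Q(U, j) = (U*j + 1)*(-1) = (1 + U*j)*(-1) = -1 - U*j)
D(G) = -1 - 4*G*(2 + G)/3 (D(G) = -1 - 1*4/3*G*(G + 2) = -1 - 1*4/3*G*(2 + G) = -1 - 4*G*(2 + G)/3)
D(o(-4, 0))*(-5795) = (-1 - 4*(5 - 4*0)*(2 + (5 - 4*0))/3)*(-5795) = (-1 - 4*(5 + 0)*(2 + (5 + 0))/3)*(-5795) = (-1 - 4/3*5*(2 + 5))*(-5795) = (-1 - 4/3*5*7)*(-5795) = (-1 - 140/3)*(-5795) = -143/3*(-5795) = 828685/3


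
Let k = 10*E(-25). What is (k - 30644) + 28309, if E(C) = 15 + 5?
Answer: -2135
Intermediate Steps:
E(C) = 20
k = 200 (k = 10*20 = 200)
(k - 30644) + 28309 = (200 - 30644) + 28309 = -30444 + 28309 = -2135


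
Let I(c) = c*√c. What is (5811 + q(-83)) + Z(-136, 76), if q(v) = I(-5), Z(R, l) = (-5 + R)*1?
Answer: 5670 - 5*I*√5 ≈ 5670.0 - 11.18*I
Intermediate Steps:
Z(R, l) = -5 + R
I(c) = c^(3/2)
q(v) = -5*I*√5 (q(v) = (-5)^(3/2) = -5*I*√5)
(5811 + q(-83)) + Z(-136, 76) = (5811 - 5*I*√5) + (-5 - 136) = (5811 - 5*I*√5) - 141 = 5670 - 5*I*√5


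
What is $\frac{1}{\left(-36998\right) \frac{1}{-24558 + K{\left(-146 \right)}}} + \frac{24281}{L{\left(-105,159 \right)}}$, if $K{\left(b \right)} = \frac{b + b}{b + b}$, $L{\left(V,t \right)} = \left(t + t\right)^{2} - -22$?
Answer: $\frac{65042130}{71965379} \approx 0.9038$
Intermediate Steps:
$L{\left(V,t \right)} = 22 + 4 t^{2}$ ($L{\left(V,t \right)} = \left(2 t\right)^{2} + 22 = 4 t^{2} + 22 = 22 + 4 t^{2}$)
$K{\left(b \right)} = 1$ ($K{\left(b \right)} = \frac{2 b}{2 b} = 2 b \frac{1}{2 b} = 1$)
$\frac{1}{\left(-36998\right) \frac{1}{-24558 + K{\left(-146 \right)}}} + \frac{24281}{L{\left(-105,159 \right)}} = \frac{1}{\left(-36998\right) \frac{1}{-24558 + 1}} + \frac{24281}{22 + 4 \cdot 159^{2}} = - \frac{1}{36998 \frac{1}{-24557}} + \frac{24281}{22 + 4 \cdot 25281} = - \frac{1}{36998 \left(- \frac{1}{24557}\right)} + \frac{24281}{22 + 101124} = \left(- \frac{1}{36998}\right) \left(-24557\right) + \frac{24281}{101146} = \frac{1889}{2846} + 24281 \cdot \frac{1}{101146} = \frac{1889}{2846} + \frac{24281}{101146} = \frac{65042130}{71965379}$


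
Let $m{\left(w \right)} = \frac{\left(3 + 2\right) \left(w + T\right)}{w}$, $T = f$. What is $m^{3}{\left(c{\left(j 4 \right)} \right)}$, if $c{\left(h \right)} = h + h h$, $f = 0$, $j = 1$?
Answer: $125$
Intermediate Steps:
$T = 0$
$c{\left(h \right)} = h + h^{2}$
$m{\left(w \right)} = 5$ ($m{\left(w \right)} = \frac{\left(3 + 2\right) \left(w + 0\right)}{w} = \frac{5 w}{w} = 5$)
$m^{3}{\left(c{\left(j 4 \right)} \right)} = 5^{3} = 125$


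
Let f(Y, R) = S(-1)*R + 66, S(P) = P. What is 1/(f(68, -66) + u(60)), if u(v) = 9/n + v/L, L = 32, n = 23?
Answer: 184/24705 ≈ 0.0074479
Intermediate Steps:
f(Y, R) = 66 - R (f(Y, R) = -R + 66 = 66 - R)
u(v) = 9/23 + v/32
1/(f(68, -66) + u(60)) = 1/((66 - 1*(-66)) + (9/23 + (1/32)*60)) = 1/((66 + 66) + (9/23 + 15/8)) = 1/(132 + 417/184) = 1/(24705/184) = 184/24705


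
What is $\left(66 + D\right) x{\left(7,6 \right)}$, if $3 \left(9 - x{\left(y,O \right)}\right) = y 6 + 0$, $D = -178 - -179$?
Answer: $-335$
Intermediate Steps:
$D = 1$ ($D = -178 + 179 = 1$)
$x{\left(y,O \right)} = 9 - 2 y$ ($x{\left(y,O \right)} = 9 - \frac{y 6 + 0}{3} = 9 - \frac{6 y + 0}{3} = 9 - \frac{6 y}{3} = 9 - 2 y$)
$\left(66 + D\right) x{\left(7,6 \right)} = \left(66 + 1\right) \left(9 - 14\right) = 67 \left(9 - 14\right) = 67 \left(-5\right) = -335$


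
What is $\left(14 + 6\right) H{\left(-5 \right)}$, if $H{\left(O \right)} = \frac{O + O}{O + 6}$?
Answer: $-200$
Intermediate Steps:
$H{\left(O \right)} = \frac{2 O}{6 + O}$
$\left(14 + 6\right) H{\left(-5 \right)} = \left(14 + 6\right) 2 \left(-5\right) \frac{1}{6 - 5} = 20 \cdot 2 \left(-5\right) 1^{-1} = 20 \cdot 2 \left(-5\right) 1 = 20 \left(-10\right) = -200$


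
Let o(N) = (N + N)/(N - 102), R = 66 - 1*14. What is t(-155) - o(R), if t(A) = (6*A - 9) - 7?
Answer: -23598/25 ≈ -943.92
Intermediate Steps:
R = 52 (R = 66 - 14 = 52)
o(N) = 2*N/(-102 + N) (o(N) = (2*N)/(-102 + N) = 2*N/(-102 + N))
t(A) = -16 + 6*A (t(A) = (-9 + 6*A) - 7 = -16 + 6*A)
t(-155) - o(R) = (-16 + 6*(-155)) - 2*52/(-102 + 52) = (-16 - 930) - 2*52/(-50) = -946 - 2*52*(-1)/50 = -946 - 1*(-52/25) = -946 + 52/25 = -23598/25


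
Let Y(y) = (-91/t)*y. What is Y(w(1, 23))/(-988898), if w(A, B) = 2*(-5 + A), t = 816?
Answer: -91/100867596 ≈ -9.0217e-7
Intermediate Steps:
w(A, B) = -10 + 2*A
Y(y) = -91*y/816 (Y(y) = (-91/816)*y = (-91*1/816)*y = -91*y/816)
Y(w(1, 23))/(-988898) = -91*(-10 + 2*1)/816/(-988898) = -91*(-10 + 2)/816*(-1/988898) = -91/816*(-8)*(-1/988898) = (91/102)*(-1/988898) = -91/100867596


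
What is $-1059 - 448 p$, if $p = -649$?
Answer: $289693$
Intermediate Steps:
$-1059 - 448 p = -1059 - -290752 = -1059 + 290752 = 289693$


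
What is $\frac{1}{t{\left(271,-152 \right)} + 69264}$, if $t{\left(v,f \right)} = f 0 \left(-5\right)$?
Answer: $\frac{1}{69264} \approx 1.4438 \cdot 10^{-5}$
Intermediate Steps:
$t{\left(v,f \right)} = 0$ ($t{\left(v,f \right)} = 0 \left(-5\right) = 0$)
$\frac{1}{t{\left(271,-152 \right)} + 69264} = \frac{1}{0 + 69264} = \frac{1}{69264}$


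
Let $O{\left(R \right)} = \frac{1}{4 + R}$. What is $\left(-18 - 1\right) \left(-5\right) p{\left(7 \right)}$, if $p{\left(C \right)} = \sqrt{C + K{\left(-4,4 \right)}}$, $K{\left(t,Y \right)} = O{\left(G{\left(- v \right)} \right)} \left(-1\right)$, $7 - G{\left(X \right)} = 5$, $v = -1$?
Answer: $\frac{95 \sqrt{246}}{6} \approx 248.34$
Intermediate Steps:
$G{\left(X \right)} = 2$ ($G{\left(X \right)} = 7 - 5 = 2$)
$K{\left(t,Y \right)} = - \frac{1}{6}$ ($K{\left(t,Y \right)} = \frac{1}{4 + 2} \left(-1\right) = \frac{1}{6} \left(-1\right) = - \frac{1}{6}$)
$p{\left(C \right)} = \sqrt{- \frac{1}{6} + C}$ ($p{\left(C \right)} = \sqrt{C - \frac{1}{6}} = \sqrt{- \frac{1}{6} + C}$)
$\left(-18 - 1\right) \left(-5\right) p{\left(7 \right)} = \left(-18 - 1\right) \left(-5\right) \frac{\sqrt{-6 + 36 \cdot 7}}{6} = \left(-18 - 1\right) \left(-5\right) \frac{\sqrt{-6 + 252}}{6} = \left(-19\right) \left(-5\right) \frac{\sqrt{246}}{6} = 95 \frac{\sqrt{246}}{6} = \frac{95 \sqrt{246}}{6}$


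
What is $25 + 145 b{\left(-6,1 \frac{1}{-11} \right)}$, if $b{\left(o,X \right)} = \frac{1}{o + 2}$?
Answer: $- \frac{45}{4} \approx -11.25$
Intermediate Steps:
$b{\left(o,X \right)} = \frac{1}{2 + o}$
$25 + 145 b{\left(-6,1 \frac{1}{-11} \right)} = 25 + \frac{145}{2 - 6} = 25 + \frac{145}{-4} = 25 + 145 \left(- \frac{1}{4}\right) = 25 - \frac{145}{4} = - \frac{45}{4}$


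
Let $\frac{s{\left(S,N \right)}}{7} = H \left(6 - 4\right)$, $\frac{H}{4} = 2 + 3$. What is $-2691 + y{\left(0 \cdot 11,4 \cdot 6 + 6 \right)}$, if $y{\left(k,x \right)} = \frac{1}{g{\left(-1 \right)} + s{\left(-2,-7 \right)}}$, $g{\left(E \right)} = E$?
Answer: $- \frac{750788}{279} \approx -2691.0$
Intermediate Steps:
$H = 20$ ($H = 4 \left(2 + 3\right) = 4 \cdot 5 = 20$)
$s{\left(S,N \right)} = 280$ ($s{\left(S,N \right)} = 7 \cdot 20 \left(6 - 4\right) = 7 \cdot 20 \cdot 2 = 7 \cdot 40 = 280$)
$y{\left(k,x \right)} = \frac{1}{279}$ ($y{\left(k,x \right)} = \frac{1}{-1 + 280} = \frac{1}{279}$)
$-2691 + y{\left(0 \cdot 11,4 \cdot 6 + 6 \right)} = -2691 + \frac{1}{279} = - \frac{750788}{279}$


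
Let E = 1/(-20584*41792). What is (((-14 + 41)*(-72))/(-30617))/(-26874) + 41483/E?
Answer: -1631231227919544569452/45711181 ≈ -3.5686e+13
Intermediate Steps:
E = -1/860246528 (E = -1/20584*1/41792 = -1/860246528 ≈ -1.1625e-9)
(((-14 + 41)*(-72))/(-30617))/(-26874) + 41483/E = (((-14 + 41)*(-72))/(-30617))/(-26874) + 41483/(-1/860246528) = ((27*(-72))*(-1/30617))*(-1/26874) + 41483*(-860246528) = -1944*(-1/30617)*(-1/26874) - 35685606721024 = (1944/30617)*(-1/26874) - 35685606721024 = -108/45711181 - 35685606721024 = -1631231227919544569452/45711181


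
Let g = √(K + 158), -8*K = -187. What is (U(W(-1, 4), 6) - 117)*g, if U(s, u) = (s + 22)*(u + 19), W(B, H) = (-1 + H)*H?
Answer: 733*√2902/4 ≈ 9871.7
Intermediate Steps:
K = 187/8 (K = -⅛*(-187) = 187/8 ≈ 23.375)
W(B, H) = H*(-1 + H)
U(s, u) = (19 + u)*(22 + s) (U(s, u) = (22 + s)*(19 + u) = (19 + u)*(22 + s))
g = √2902/4 (g = √(187/8 + 158) = √(1451/8) = √2902/4 ≈ 13.468)
(U(W(-1, 4), 6) - 117)*g = ((418 + 19*(4*(-1 + 4)) + 22*6 + (4*(-1 + 4))*6) - 117)*(√2902/4) = ((418 + 19*(4*3) + 132 + (4*3)*6) - 117)*(√2902/4) = ((418 + 19*12 + 132 + 12*6) - 117)*(√2902/4) = ((418 + 228 + 132 + 72) - 117)*(√2902/4) = (850 - 117)*(√2902/4) = 733*(√2902/4) = 733*√2902/4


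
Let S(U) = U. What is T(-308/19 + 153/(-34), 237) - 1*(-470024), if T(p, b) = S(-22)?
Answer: 470002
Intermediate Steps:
T(p, b) = -22
T(-308/19 + 153/(-34), 237) - 1*(-470024) = -22 - 1*(-470024) = -22 + 470024 = 470002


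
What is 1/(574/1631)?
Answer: 233/82 ≈ 2.8415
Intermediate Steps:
1/(574/1631) = 1/(574*(1/1631)) = 1/(82/233) = 233/82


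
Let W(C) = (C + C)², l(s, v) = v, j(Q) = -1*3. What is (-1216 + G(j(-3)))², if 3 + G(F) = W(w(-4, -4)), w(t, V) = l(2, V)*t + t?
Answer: 413449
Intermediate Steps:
j(Q) = -3
w(t, V) = t + V*t (w(t, V) = V*t + t = t + V*t)
W(C) = 4*C² (W(C) = (2*C)² = 4*C²)
G(F) = 573 (G(F) = -3 + 4*(-4*(1 - 4))² = -3 + 4*(-4*(-3))² = -3 + 4*12² = -3 + 4*144 = -3 + 576 = 573)
(-1216 + G(j(-3)))² = (-1216 + 573)² = (-643)² = 413449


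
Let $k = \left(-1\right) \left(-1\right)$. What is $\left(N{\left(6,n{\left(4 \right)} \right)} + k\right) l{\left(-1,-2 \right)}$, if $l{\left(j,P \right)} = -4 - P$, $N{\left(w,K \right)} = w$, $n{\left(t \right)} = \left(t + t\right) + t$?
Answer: $-14$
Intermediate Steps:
$n{\left(t \right)} = 3 t$ ($n{\left(t \right)} = 2 t + t = 3 t$)
$k = 1$
$\left(N{\left(6,n{\left(4 \right)} \right)} + k\right) l{\left(-1,-2 \right)} = \left(6 + 1\right) \left(-4 - -2\right) = 7 \left(-4 + 2\right) = 7 \left(-2\right) = -14$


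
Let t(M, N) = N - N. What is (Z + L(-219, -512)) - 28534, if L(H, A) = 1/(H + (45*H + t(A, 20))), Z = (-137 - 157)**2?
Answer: 583304747/10074 ≈ 57902.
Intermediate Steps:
t(M, N) = 0
Z = 86436 (Z = (-294)**2 = 86436)
L(H, A) = 1/(46*H) (L(H, A) = 1/(H + (45*H + 0)) = 1/(H + 45*H) = 1/(46*H))
(Z + L(-219, -512)) - 28534 = (86436 + (1/46)/(-219)) - 28534 = (86436 + (1/46)*(-1/219)) - 28534 = (86436 - 1/10074) - 28534 = 870756263/10074 - 28534 = 583304747/10074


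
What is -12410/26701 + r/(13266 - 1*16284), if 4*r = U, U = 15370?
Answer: -280103945/161167236 ≈ -1.7380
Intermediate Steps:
r = 7685/2 (r = (¼)*15370 = 7685/2 ≈ 3842.5)
-12410/26701 + r/(13266 - 1*16284) = -12410/26701 + 7685/(2*(13266 - 1*16284)) = -12410*1/26701 + 7685/(2*(13266 - 16284)) = -12410/26701 + (7685/2)/(-3018) = -12410/26701 + (7685/2)*(-1/3018) = -12410/26701 - 7685/6036 = -280103945/161167236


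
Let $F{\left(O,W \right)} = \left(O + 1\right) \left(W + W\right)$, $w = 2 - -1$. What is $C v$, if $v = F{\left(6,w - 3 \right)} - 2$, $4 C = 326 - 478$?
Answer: $76$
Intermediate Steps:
$w = 3$ ($w = 2 + 1 = 3$)
$F{\left(O,W \right)} = 2 W \left(1 + O\right)$ ($F{\left(O,W \right)} = \left(1 + O\right) 2 W = 2 W \left(1 + O\right)$)
$C = -38$ ($C = \frac{326 - 478}{4} = \frac{1}{4} \left(-152\right) = -38$)
$v = -2$ ($v = 2 \left(3 - 3\right) \left(1 + 6\right) - 2 = 2 \left(3 - 3\right) 7 - 2 = 2 \cdot 0 \cdot 7 - 2 = 0 - 2 = -2$)
$C v = \left(-38\right) \left(-2\right) = 76$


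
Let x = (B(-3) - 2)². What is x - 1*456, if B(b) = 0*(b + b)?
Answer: -452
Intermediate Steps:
B(b) = 0 (B(b) = 0*(2*b) = 0)
x = 4 (x = (0 - 2)² = (-2)² = 4)
x - 1*456 = 4 - 1*456 = 4 - 456 = -452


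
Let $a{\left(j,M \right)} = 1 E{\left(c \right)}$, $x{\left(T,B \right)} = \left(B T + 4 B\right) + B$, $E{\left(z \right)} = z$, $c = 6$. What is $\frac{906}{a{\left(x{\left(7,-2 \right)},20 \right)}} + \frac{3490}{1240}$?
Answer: $\frac{19073}{124} \approx 153.81$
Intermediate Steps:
$x{\left(T,B \right)} = 5 B + B T$ ($x{\left(T,B \right)} = \left(4 B + B T\right) + B = 5 B + B T$)
$a{\left(j,M \right)} = 6$ ($a{\left(j,M \right)} = 1 \cdot 6 = 6$)
$\frac{906}{a{\left(x{\left(7,-2 \right)},20 \right)}} + \frac{3490}{1240} = \frac{906}{6} + \frac{3490}{1240} = 906 \cdot \frac{1}{6} + 3490 \cdot \frac{1}{1240} = 151 + \frac{349}{124} = \frac{19073}{124}$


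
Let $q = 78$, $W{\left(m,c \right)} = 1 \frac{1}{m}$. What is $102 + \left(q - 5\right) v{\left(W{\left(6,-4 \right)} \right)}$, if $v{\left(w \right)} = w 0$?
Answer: $102$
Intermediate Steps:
$W{\left(m,c \right)} = \frac{1}{m}$
$v{\left(w \right)} = 0$
$102 + \left(q - 5\right) v{\left(W{\left(6,-4 \right)} \right)} = 102 + \left(78 - 5\right) 0 = 102 + 73 \cdot 0 = 102 + 0 = 102$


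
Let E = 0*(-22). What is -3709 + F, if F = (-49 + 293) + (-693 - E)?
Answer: -4158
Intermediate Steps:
E = 0
F = -449 (F = (-49 + 293) + (-693 - 1*0) = 244 + (-693 + 0) = 244 - 693 = -449)
-3709 + F = -3709 - 449 = -4158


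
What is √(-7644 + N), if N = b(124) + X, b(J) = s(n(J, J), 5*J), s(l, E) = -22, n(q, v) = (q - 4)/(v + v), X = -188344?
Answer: I*√196010 ≈ 442.73*I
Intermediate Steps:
n(q, v) = (-4 + q)/(2*v) (n(q, v) = (-4 + q)/((2*v)) = (-4 + q)*(1/(2*v)) = (-4 + q)/(2*v))
b(J) = -22
N = -188366 (N = -22 - 188344 = -188366)
√(-7644 + N) = √(-7644 - 188366) = √(-196010) = I*√196010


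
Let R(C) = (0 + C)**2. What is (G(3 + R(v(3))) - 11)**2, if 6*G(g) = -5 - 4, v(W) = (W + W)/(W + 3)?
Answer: 625/4 ≈ 156.25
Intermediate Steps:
v(W) = 2*W/(3 + W) (v(W) = (2*W)/(3 + W) = 2*W/(3 + W))
R(C) = C**2
G(g) = -3/2 (G(g) = (-5 - 4)/6 = (1/6)*(-9) = -3/2)
(G(3 + R(v(3))) - 11)**2 = (-3/2 - 11)**2 = (-25/2)**2 = 625/4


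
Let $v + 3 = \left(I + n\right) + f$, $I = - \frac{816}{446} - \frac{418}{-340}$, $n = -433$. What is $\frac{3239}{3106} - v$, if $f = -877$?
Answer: $\frac{38699297322}{29437115} \approx 1314.6$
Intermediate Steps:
$I = - \frac{22753}{37910}$ ($I = \left(-816\right) \frac{1}{446} - - \frac{209}{170} = - \frac{408}{223} + \frac{209}{170} = - \frac{22753}{37910} \approx -0.60018$)
$v = - \frac{49798583}{37910}$ ($v = -3 - \frac{49684853}{37910} = - \frac{49798583}{37910} \approx -1313.6$)
$\frac{3239}{3106} - v = \frac{3239}{3106} - - \frac{49798583}{37910} = 3239 \cdot \frac{1}{3106} + \frac{49798583}{37910} = \frac{3239}{3106} + \frac{49798583}{37910} = \frac{38699297322}{29437115}$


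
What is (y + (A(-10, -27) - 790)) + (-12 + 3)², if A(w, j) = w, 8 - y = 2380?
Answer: -3091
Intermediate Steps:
y = -2372 (y = 8 - 1*2380 = 8 - 2380 = -2372)
(y + (A(-10, -27) - 790)) + (-12 + 3)² = (-2372 + (-10 - 790)) + (-12 + 3)² = (-2372 - 800) + (-9)² = -3172 + 81 = -3091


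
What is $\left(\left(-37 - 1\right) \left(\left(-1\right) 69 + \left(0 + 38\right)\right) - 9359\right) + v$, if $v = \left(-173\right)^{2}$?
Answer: $21748$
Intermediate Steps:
$v = 29929$
$\left(\left(-37 - 1\right) \left(\left(-1\right) 69 + \left(0 + 38\right)\right) - 9359\right) + v = \left(\left(-37 - 1\right) \left(\left(-1\right) 69 + \left(0 + 38\right)\right) - 9359\right) + 29929 = \left(\left(-37 - 1\right) \left(-69 + 38\right) - 9359\right) + 29929 = \left(\left(-38\right) \left(-31\right) - 9359\right) + 29929 = \left(1178 - 9359\right) + 29929 = -8181 + 29929 = 21748$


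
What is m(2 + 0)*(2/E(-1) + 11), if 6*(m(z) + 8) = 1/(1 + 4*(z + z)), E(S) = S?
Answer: -2445/34 ≈ -71.912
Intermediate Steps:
m(z) = -8 + 1/(6*(1 + 8*z)) (m(z) = -8 + 1/(6*(1 + 4*(z + z))) = -8 + 1/(6*(1 + 4*(2*z))) = -8 + 1/(6*(1 + 8*z)))
m(2 + 0)*(2/E(-1) + 11) = ((-47 - 384*(2 + 0))/(6*(1 + 8*(2 + 0))))*(2/(-1) + 11) = ((-47 - 384*2)/(6*(1 + 8*2)))*(2*(-1) + 11) = ((-47 - 768)/(6*(1 + 16)))*(-2 + 11) = ((1/6)*(-815)/17)*9 = ((1/6)*(1/17)*(-815))*9 = -815/102*9 = -2445/34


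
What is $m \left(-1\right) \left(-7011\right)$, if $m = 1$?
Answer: $7011$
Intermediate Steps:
$m \left(-1\right) \left(-7011\right) = 1 \left(-1\right) \left(-7011\right) = \left(-1\right) \left(-7011\right) = 7011$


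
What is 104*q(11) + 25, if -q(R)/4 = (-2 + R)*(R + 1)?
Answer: -44903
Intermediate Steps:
q(R) = -4*(1 + R)*(-2 + R) (q(R) = -4*(-2 + R)*(R + 1) = -4*(-2 + R)*(1 + R) = -4*(1 + R)*(-2 + R))
104*q(11) + 25 = 104*(8 - 4*11**2 + 4*11) + 25 = 104*(8 - 4*121 + 44) + 25 = 104*(8 - 484 + 44) + 25 = 104*(-432) + 25 = -44928 + 25 = -44903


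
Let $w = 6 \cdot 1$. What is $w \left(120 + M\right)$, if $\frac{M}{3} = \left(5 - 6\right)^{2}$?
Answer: $738$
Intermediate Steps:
$M = 3$ ($M = 3 \left(5 - 6\right)^{2} = 3 \left(-1\right)^{2} = 3 \cdot 1 = 3$)
$w = 6$
$w \left(120 + M\right) = 6 \left(120 + 3\right) = 6 \cdot 123 = 738$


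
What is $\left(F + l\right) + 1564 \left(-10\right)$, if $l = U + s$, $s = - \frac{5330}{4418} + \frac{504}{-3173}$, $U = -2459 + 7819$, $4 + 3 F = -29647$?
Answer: $- \frac{424019624230}{21027471} \approx -20165.0$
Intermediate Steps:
$F = - \frac{29651}{3}$ ($F = - \frac{4}{3} + \frac{1}{3} \left(-29647\right) = - \frac{4}{3} - \frac{29647}{3} = - \frac{29651}{3} \approx -9883.7$)
$U = 5360$
$s = - \frac{9569381}{7009157}$ ($s = \left(-5330\right) \frac{1}{4418} + 504 \left(- \frac{1}{3173}\right) = - \frac{2665}{2209} - \frac{504}{3173} = - \frac{9569381}{7009157} \approx -1.3653$)
$l = \frac{37559512139}{7009157}$ ($l = 5360 - \frac{9569381}{7009157} = \frac{37559512139}{7009157} \approx 5358.6$)
$\left(F + l\right) + 1564 \left(-10\right) = \left(- \frac{29651}{3} + \frac{37559512139}{7009157}\right) + 1564 \left(-10\right) = - \frac{95149977790}{21027471} - 15640 = - \frac{424019624230}{21027471}$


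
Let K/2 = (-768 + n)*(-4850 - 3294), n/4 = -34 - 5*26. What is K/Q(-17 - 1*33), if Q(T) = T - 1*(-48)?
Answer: -11597056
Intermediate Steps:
n = -656 (n = 4*(-34 - 5*26) = 4*(-34 - 130) = 4*(-164) = -656)
K = 23194112 (K = 2*((-768 - 656)*(-4850 - 3294)) = 2*(-1424*(-8144)) = 2*11597056 = 23194112)
Q(T) = 48 + T (Q(T) = T + 48 = 48 + T)
K/Q(-17 - 1*33) = 23194112/(48 + (-17 - 1*33)) = 23194112/(48 + (-17 - 33)) = 23194112/(48 - 50) = 23194112/(-2) = 23194112*(-1/2) = -11597056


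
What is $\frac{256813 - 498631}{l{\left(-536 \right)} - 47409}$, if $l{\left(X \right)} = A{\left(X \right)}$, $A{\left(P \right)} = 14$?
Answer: $\frac{241818}{47395} \approx 5.1022$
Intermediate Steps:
$l{\left(X \right)} = 14$
$\frac{256813 - 498631}{l{\left(-536 \right)} - 47409} = \frac{256813 - 498631}{14 - 47409} = - \frac{241818}{-47395} = \left(-241818\right) \left(- \frac{1}{47395}\right) = \frac{241818}{47395}$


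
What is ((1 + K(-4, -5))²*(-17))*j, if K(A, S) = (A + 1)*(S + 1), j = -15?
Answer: 43095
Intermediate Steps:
K(A, S) = (1 + A)*(1 + S)
((1 + K(-4, -5))²*(-17))*j = ((1 + (1 - 4 - 5 - 4*(-5)))²*(-17))*(-15) = ((1 + (1 - 4 - 5 + 20))²*(-17))*(-15) = ((1 + 12)²*(-17))*(-15) = (13²*(-17))*(-15) = (169*(-17))*(-15) = -2873*(-15) = 43095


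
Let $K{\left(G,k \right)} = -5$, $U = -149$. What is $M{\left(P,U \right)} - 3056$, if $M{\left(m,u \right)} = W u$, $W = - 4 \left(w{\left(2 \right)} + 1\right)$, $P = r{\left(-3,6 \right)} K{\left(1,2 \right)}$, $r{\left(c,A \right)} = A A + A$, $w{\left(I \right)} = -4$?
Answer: $-4844$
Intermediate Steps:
$r{\left(c,A \right)} = A + A^{2}$ ($r{\left(c,A \right)} = A^{2} + A = A + A^{2}$)
$P = -210$ ($P = 6 \left(1 + 6\right) \left(-5\right) = 6 \cdot 7 \left(-5\right) = 42 \left(-5\right) = -210$)
$W = 12$ ($W = - 4 \left(-4 + 1\right) = \left(-4\right) \left(-3\right) = 12$)
$M{\left(m,u \right)} = 12 u$
$M{\left(P,U \right)} - 3056 = 12 \left(-149\right) - 3056 = -1788 - 3056 = -4844$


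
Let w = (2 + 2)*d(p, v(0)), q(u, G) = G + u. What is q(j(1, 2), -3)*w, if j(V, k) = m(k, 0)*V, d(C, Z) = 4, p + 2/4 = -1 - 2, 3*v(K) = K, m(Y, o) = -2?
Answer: -80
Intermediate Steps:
v(K) = K/3
p = -7/2 (p = -1/2 + (-1 - 2) = -1/2 - 3 = -7/2 ≈ -3.5000)
j(V, k) = -2*V
w = 16 (w = (2 + 2)*4 = 4*4 = 16)
q(j(1, 2), -3)*w = (-3 - 2*1)*16 = (-3 - 2)*16 = -5*16 = -80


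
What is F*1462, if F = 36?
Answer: 52632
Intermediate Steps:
F*1462 = 36*1462 = 52632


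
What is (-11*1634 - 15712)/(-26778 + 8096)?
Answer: 16843/9341 ≈ 1.8031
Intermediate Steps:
(-11*1634 - 15712)/(-26778 + 8096) = (-17974 - 15712)/(-18682) = -33686*(-1/18682) = 16843/9341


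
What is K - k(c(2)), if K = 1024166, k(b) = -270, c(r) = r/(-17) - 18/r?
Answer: 1024436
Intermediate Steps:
c(r) = -18/r - r/17 (c(r) = r*(-1/17) - 18/r = -r/17 - 18/r = -18/r - r/17)
K - k(c(2)) = 1024166 - 1*(-270) = 1024166 + 270 = 1024436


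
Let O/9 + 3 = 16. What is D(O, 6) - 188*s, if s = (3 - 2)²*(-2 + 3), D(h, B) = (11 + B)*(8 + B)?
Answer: 50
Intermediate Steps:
O = 117 (O = -27 + 9*16 = -27 + 144 = 117)
D(h, B) = (8 + B)*(11 + B)
s = 1 (s = 1²*1 = 1*1 = 1)
D(O, 6) - 188*s = (88 + 6² + 19*6) - 188*1 = (88 + 36 + 114) - 188 = 238 - 188 = 50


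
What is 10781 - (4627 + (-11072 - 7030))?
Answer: 24256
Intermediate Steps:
10781 - (4627 + (-11072 - 7030)) = 10781 - (4627 - 18102) = 10781 - 1*(-13475) = 10781 + 13475 = 24256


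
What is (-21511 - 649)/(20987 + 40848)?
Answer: -4432/12367 ≈ -0.35837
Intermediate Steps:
(-21511 - 649)/(20987 + 40848) = -22160/61835 = -22160*1/61835 = -4432/12367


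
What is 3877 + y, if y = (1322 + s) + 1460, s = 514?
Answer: 7173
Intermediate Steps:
y = 3296 (y = (1322 + 514) + 1460 = 1836 + 1460 = 3296)
3877 + y = 3877 + 3296 = 7173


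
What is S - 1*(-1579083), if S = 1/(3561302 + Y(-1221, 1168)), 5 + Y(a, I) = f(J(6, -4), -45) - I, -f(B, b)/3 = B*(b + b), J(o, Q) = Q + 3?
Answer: 5621312829298/3559859 ≈ 1.5791e+6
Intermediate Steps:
J(o, Q) = 3 + Q
f(B, b) = -6*B*b (f(B, b) = -3*B*(b + b) = -3*B*2*b = -6*B*b)
Y(a, I) = -275 - I (Y(a, I) = -5 + (-6*(3 - 4)*(-45) - I) = -5 + (-6*(-1)*(-45) - I) = -5 + (-270 - I) = -275 - I)
S = 1/3559859 (S = 1/(3561302 + (-275 - 1*1168)) = 1/(3561302 + (-275 - 1168)) = 1/(3561302 - 1443) = 1/3559859 ≈ 2.8091e-7)
S - 1*(-1579083) = 1/3559859 - 1*(-1579083) = 1/3559859 + 1579083 = 5621312829298/3559859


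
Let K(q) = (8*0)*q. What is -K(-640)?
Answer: 0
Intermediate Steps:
K(q) = 0 (K(q) = 0*q = 0)
-K(-640) = -1*0 = 0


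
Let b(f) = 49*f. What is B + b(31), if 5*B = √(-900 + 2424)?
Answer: 1519 + 2*√381/5 ≈ 1526.8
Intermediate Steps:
B = 2*√381/5 (B = √(-900 + 2424)/5 = √1524/5 = (2*√381)/5 = 2*√381/5 ≈ 7.8077)
B + b(31) = 2*√381/5 + 49*31 = 2*√381/5 + 1519 = 1519 + 2*√381/5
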